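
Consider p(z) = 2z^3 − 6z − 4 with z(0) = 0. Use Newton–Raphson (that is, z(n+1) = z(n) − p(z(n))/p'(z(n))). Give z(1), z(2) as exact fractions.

z(1) = −2/3, z(2) = −38/45

p'(z) = 6z^2 − 6.
p(0) = −4, p'(0) = −6, so z(1) = 0 − (−4)/(−6) = −2/3.
p(−2/3) = −16/27, p'(−2/3) = −10/3, so z(2) = (−2/3) − (−16/27)/(−10/3) = −38/45.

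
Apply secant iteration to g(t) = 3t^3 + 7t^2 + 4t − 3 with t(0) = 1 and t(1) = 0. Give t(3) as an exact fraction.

588/1105

g(1) = 11, g(0) = −3. t(2) = 0 − (−3)·(0 − 1)/((−3) − 11) = 3/14.
g(0) = −3, g(3/14) = −4917/2744. t(3) = (3/14) − (−4917/2744)·((3/14) − 0)/((−4917/2744) − (−3)) = 588/1105.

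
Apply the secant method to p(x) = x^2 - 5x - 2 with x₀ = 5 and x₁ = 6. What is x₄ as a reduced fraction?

1746/325

p(5) = -2, p(6) = 4. x₂ = 6 - 4·(6 - 5)/(4 - (-2)) = 16/3.
p(6) = 4, p(16/3) = -2/9. x₃ = (16/3) - (-2/9)·((16/3) - 6)/((-2/9) - 4) = 102/19.
p(16/3) = -2/9, p(102/19) = -8/361. x₄ = (102/19) - (-8/361)·((102/19) - (16/3))/((-8/361) - (-2/9)) = 1746/325.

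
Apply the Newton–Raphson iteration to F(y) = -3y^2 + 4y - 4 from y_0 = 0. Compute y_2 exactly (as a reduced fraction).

F'(y) = -6y + 4.
F(0) = -4, F'(0) = 4, so y_1 = 0 - (-4)/4 = 1.
F(1) = -3, F'(1) = -2, so y_2 = 1 - (-3)/(-2) = -1/2.

-1/2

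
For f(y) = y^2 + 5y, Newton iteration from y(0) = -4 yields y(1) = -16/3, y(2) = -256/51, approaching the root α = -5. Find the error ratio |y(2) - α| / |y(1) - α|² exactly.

3/17

y(1) - α = -16/3 - (-5) = -16/3 + 5 = -1/3, so |y(1) - α| = 1/3.
y(2) - α = -256/51 - (-5) = -256/51 + 5 = -1/51, so |y(2) - α| = 1/51.
|y(1) - α|² = 1/9.
Ratio = (1/51) / (1/9) = 3/17.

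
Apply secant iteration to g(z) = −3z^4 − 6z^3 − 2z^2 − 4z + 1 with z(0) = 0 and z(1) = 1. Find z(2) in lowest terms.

1/15

g(0) = 1, g(1) = −14. z(2) = 1 − (−14)·(1 − 0)/((−14) − 1) = 1/15.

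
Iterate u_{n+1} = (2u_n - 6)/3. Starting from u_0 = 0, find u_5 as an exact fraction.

-422/81

u_1 = (2·0 - 6)/3 = -2.
u_2 = (2·(-2) - 6)/3 = -10/3.
u_3 = (2·(-10/3) - 6)/3 = -38/9.
u_4 = (2·(-38/9) - 6)/3 = -130/27.
u_5 = (2·(-130/27) - 6)/3 = -422/81.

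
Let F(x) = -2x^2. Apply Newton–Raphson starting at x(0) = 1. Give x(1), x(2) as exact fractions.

F'(x) = -4x.
F(1) = -2, F'(1) = -4, so x(1) = 1 - (-2)/(-4) = 1/2.
F(1/2) = -1/2, F'(1/2) = -2, so x(2) = (1/2) - (-1/2)/(-2) = 1/4.

x(1) = 1/2, x(2) = 1/4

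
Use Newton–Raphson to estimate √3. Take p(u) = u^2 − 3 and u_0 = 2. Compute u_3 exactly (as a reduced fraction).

18817/10864

p'(u) = 2u.
p(2) = 1, p'(2) = 4, so u_1 = 2 − 1/4 = 7/4.
p(7/4) = 1/16, p'(7/4) = 7/2, so u_2 = (7/4) − (1/16)/(7/2) = 97/56.
p(97/56) = 1/3136, p'(97/56) = 97/28, so u_3 = (97/56) − (1/3136)/(97/28) = 18817/10864.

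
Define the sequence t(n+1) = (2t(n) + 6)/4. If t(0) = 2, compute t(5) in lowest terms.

t(1) = (2·2 + 6)/4 = 5/2.
t(2) = (2·(5/2) + 6)/4 = 11/4.
t(3) = (2·(11/4) + 6)/4 = 23/8.
t(4) = (2·(23/8) + 6)/4 = 47/16.
t(5) = (2·(47/16) + 6)/4 = 95/32.

95/32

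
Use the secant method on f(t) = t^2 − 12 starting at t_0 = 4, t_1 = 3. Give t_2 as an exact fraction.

f(4) = 4, f(3) = −3. t_2 = 3 − (−3)·(3 − 4)/((−3) − 4) = 24/7.

24/7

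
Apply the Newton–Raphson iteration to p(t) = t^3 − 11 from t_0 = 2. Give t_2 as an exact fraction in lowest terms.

p'(t) = 3t^2.
p(2) = −3, p'(2) = 12, so t_1 = 2 − (−3)/12 = 9/4.
p(9/4) = 25/64, p'(9/4) = 243/16, so t_2 = (9/4) − (25/64)/(243/16) = 1081/486.

1081/486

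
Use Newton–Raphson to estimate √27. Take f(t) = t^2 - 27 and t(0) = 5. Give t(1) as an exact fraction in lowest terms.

26/5

f'(t) = 2t.
f(5) = -2, f'(5) = 10, so t(1) = 5 - (-2)/10 = 26/5.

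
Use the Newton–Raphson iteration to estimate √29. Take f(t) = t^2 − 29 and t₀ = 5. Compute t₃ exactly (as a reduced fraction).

f'(t) = 2t.
f(5) = −4, f'(5) = 10, so t₁ = 5 − (−4)/10 = 27/5.
f(27/5) = 4/25, f'(27/5) = 54/5, so t₂ = (27/5) − (4/25)/(54/5) = 727/135.
f(727/135) = 4/18225, f'(727/135) = 1454/135, so t₃ = (727/135) − (4/18225)/(1454/135) = 528527/98145.

528527/98145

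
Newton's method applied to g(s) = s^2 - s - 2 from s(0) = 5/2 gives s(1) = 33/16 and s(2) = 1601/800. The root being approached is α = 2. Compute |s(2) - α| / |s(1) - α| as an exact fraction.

1/50

s(1) - α = 33/16 - 2 = 1/16, so |s(1) - α| = 1/16.
s(2) - α = 1601/800 - 2 = 1/800, so |s(2) - α| = 1/800.
Ratio = (1/800) / (1/16) = 1/50.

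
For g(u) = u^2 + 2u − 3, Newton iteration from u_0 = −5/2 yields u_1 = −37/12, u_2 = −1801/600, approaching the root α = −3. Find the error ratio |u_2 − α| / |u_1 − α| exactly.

u_1 − α = −37/12 − (−3) = −37/12 + 3 = −1/12, so |u_1 − α| = 1/12.
u_2 − α = −1801/600 − (−3) = −1801/600 + 3 = −1/600, so |u_2 − α| = 1/600.
Ratio = (1/600) / (1/12) = 1/50.

1/50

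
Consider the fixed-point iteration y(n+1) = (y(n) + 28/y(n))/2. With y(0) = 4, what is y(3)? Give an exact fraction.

y(1) = (4 + 28/4)/2 = 11/2.
y(2) = (11/2 + 28/(11/2))/2 = 233/44.
y(3) = (233/44 + 28/(233/44))/2 = 108497/20504.

108497/20504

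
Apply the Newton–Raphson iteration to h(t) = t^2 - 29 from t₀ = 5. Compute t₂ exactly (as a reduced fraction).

727/135

h'(t) = 2t.
h(5) = -4, h'(5) = 10, so t₁ = 5 - (-4)/10 = 27/5.
h(27/5) = 4/25, h'(27/5) = 54/5, so t₂ = (27/5) - (4/25)/(54/5) = 727/135.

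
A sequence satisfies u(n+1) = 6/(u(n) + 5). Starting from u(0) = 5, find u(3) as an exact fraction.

u(1) = 6/(5 + 5) = 3/5.
u(2) = 6/(3/5 + 5) = 15/14.
u(3) = 6/(15/14 + 5) = 84/85.

84/85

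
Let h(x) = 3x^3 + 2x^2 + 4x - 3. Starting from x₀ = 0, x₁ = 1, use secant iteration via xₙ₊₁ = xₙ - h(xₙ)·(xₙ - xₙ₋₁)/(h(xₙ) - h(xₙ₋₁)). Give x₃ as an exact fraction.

h(0) = -3, h(1) = 6. x₂ = 1 - 6·(1 - 0)/(6 - (-3)) = 1/3.
h(1) = 6, h(1/3) = -4/3. x₃ = (1/3) - (-4/3)·((1/3) - 1)/((-4/3) - 6) = 5/11.

5/11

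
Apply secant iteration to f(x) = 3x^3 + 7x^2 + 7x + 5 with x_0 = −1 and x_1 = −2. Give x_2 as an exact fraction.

−9/7

f(−1) = 2, f(−2) = −5. x_2 = (−2) − (−5)·((−2) − (−1))/((−5) − 2) = −9/7.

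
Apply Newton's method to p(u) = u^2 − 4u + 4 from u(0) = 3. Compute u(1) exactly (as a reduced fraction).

p'(u) = 2u − 4.
p(3) = 1, p'(3) = 2, so u(1) = 3 − 1/2 = 5/2.

5/2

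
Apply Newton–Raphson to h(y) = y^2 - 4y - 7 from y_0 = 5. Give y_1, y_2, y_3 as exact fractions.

y_1 = 16/3, y_2 = 319/60, y_3 = 126961/23880

h'(y) = 2y - 4.
h(5) = -2, h'(5) = 6, so y_1 = 5 - (-2)/6 = 16/3.
h(16/3) = 1/9, h'(16/3) = 20/3, so y_2 = (16/3) - (1/9)/(20/3) = 319/60.
h(319/60) = 1/3600, h'(319/60) = 199/30, so y_3 = (319/60) - (1/3600)/(199/30) = 126961/23880.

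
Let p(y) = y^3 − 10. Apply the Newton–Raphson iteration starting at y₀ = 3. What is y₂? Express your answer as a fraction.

p'(y) = 3y^2.
p(3) = 17, p'(3) = 27, so y₁ = 3 − 17/27 = 64/27.
p(64/27) = 65314/19683, p'(64/27) = 4096/243, so y₂ = (64/27) − (65314/19683)/(4096/243) = 360559/165888.

360559/165888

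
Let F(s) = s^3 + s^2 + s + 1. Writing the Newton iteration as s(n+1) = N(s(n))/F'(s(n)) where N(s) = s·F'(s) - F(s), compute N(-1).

-2

F'(s) = 3s^2 + 2s + 1.
N(s) = s·F'(s) - F(s) = s·(3s^2 + 2s + 1) - (s^3 + s^2 + s + 1) = 2s^3 + s^2 - 1.
N(-1) = -2.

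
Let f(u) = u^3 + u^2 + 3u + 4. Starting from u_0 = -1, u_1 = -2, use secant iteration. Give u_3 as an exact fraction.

-436/365

f(-1) = 1, f(-2) = -6. u_2 = (-2) - (-6)·((-2) - (-1))/((-6) - 1) = -8/7.
f(-2) = -6, f(-8/7) = 132/343. u_3 = (-8/7) - (132/343)·((-8/7) - (-2))/((132/343) - (-6)) = -436/365.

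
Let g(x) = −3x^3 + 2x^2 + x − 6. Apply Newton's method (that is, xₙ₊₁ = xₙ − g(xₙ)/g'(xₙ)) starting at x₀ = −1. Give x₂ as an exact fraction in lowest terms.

g'(x) = −9x^2 + 4x + 1.
g(−1) = −2, g'(−1) = −12, so x₁ = (−1) − (−2)/(−12) = −7/6.
g(−7/6) = 23/72, g'(−7/6) = −191/12, so x₂ = (−7/6) − (23/72)/(−191/12) = −219/191.

−219/191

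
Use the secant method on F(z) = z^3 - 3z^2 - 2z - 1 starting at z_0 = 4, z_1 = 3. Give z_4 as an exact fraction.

F(4) = 7, F(3) = -7. z_2 = 3 - (-7)·(3 - 4)/((-7) - 7) = 7/2.
F(3) = -7, F(7/2) = -15/8. z_3 = (7/2) - (-15/8)·((7/2) - 3)/((-15/8) - (-7)) = 151/41.
F(7/2) = -15/8, F(151/41) = 61845/68921. z_4 = (151/41) - (61845/68921)·((151/41) - (7/2))/((61845/68921) - (-15/8)) = 73855/20381.

73855/20381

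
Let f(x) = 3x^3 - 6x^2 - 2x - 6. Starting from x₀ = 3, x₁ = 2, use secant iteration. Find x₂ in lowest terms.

12/5

f(3) = 15, f(2) = -10. x₂ = 2 - (-10)·(2 - 3)/((-10) - 15) = 12/5.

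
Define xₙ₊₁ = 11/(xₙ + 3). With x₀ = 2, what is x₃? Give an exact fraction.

x₁ = 11/(2 + 3) = 11/5.
x₂ = 11/(11/5 + 3) = 55/26.
x₃ = 11/(55/26 + 3) = 286/133.

286/133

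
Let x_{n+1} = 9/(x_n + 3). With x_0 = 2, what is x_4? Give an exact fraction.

13/7

x_1 = 9/(2 + 3) = 9/5.
x_2 = 9/(9/5 + 3) = 15/8.
x_3 = 9/(15/8 + 3) = 24/13.
x_4 = 9/(24/13 + 3) = 13/7.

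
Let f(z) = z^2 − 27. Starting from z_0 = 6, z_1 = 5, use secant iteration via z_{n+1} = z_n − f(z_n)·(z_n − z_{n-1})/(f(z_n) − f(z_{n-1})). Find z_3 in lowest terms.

291/56

f(6) = 9, f(5) = −2. z_2 = 5 − (−2)·(5 − 6)/((−2) − 9) = 57/11.
f(5) = −2, f(57/11) = −18/121. z_3 = (57/11) − (−18/121)·((57/11) − 5)/((−18/121) − (−2)) = 291/56.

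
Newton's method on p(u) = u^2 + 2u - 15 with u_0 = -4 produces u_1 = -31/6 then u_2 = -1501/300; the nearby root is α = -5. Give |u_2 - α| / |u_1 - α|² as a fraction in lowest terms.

u_1 - α = -31/6 - (-5) = -31/6 + 5 = -1/6, so |u_1 - α| = 1/6.
u_2 - α = -1501/300 - (-5) = -1501/300 + 5 = -1/300, so |u_2 - α| = 1/300.
|u_1 - α|² = 1/36.
Ratio = (1/300) / (1/36) = 3/25.

3/25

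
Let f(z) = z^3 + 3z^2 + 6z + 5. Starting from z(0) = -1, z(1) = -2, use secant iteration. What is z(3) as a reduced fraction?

-30/23

f(-1) = 1, f(-2) = -3. z(2) = (-2) - (-3)·((-2) - (-1))/((-3) - 1) = -5/4.
f(-2) = -3, f(-5/4) = 15/64. z(3) = (-5/4) - (15/64)·((-5/4) - (-2))/((15/64) - (-3)) = -30/23.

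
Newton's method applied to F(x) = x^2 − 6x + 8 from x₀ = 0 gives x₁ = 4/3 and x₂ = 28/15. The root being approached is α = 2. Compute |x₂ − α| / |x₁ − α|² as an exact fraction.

3/10

x₁ − α = 4/3 − 2 = −2/3, so |x₁ − α| = 2/3.
x₂ − α = 28/15 − 2 = −2/15, so |x₂ − α| = 2/15.
|x₁ − α|² = 4/9.
Ratio = (2/15) / (4/9) = 3/10.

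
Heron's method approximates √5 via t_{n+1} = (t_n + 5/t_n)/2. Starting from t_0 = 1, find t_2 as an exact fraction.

7/3

t_1 = (1 + 5/1)/2 = 3.
t_2 = (3 + 5/3)/2 = 7/3.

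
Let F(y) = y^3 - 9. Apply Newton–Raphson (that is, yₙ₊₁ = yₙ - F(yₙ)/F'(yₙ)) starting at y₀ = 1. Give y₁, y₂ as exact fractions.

y₁ = 11/3, y₂ = 2905/1089

F'(y) = 3y^2.
F(1) = -8, F'(1) = 3, so y₁ = 1 - (-8)/3 = 11/3.
F(11/3) = 1088/27, F'(11/3) = 121/3, so y₂ = (11/3) - (1088/27)/(121/3) = 2905/1089.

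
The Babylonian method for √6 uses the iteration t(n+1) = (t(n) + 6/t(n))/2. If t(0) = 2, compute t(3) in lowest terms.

t(1) = (2 + 6/2)/2 = 5/2.
t(2) = (5/2 + 6/(5/2))/2 = 49/20.
t(3) = (49/20 + 6/(49/20))/2 = 4801/1960.

4801/1960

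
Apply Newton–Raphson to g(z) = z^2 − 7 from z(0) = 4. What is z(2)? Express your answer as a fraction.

977/368

g'(z) = 2z.
g(4) = 9, g'(4) = 8, so z(1) = 4 − 9/8 = 23/8.
g(23/8) = 81/64, g'(23/8) = 23/4, so z(2) = (23/8) − (81/64)/(23/4) = 977/368.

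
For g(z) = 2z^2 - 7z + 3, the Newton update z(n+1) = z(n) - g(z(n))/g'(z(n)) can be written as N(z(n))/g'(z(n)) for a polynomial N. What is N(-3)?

15

g'(z) = 4z - 7.
N(z) = z·g'(z) - g(z) = z·(4z - 7) - (2z^2 - 7z + 3) = 2z^2 - 3.
N(-3) = 15.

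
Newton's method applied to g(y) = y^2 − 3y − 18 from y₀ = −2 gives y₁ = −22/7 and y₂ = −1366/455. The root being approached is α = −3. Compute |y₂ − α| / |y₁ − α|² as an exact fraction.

y₁ − α = −22/7 − (−3) = −22/7 + 3 = −1/7, so |y₁ − α| = 1/7.
y₂ − α = −1366/455 − (−3) = −1366/455 + 3 = −1/455, so |y₂ − α| = 1/455.
|y₁ − α|² = 1/49.
Ratio = (1/455) / (1/49) = 7/65.

7/65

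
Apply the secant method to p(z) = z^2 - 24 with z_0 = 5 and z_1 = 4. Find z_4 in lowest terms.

p(5) = 1, p(4) = -8. z_2 = 4 - (-8)·(4 - 5)/((-8) - 1) = 44/9.
p(4) = -8, p(44/9) = -8/81. z_3 = (44/9) - (-8/81)·((44/9) - 4)/((-8/81) - (-8)) = 49/10.
p(44/9) = -8/81, p(49/10) = 1/100. z_4 = (49/10) - (1/100)·((49/10) - (44/9))/((1/100) - (-8/81)) = 4316/881.

4316/881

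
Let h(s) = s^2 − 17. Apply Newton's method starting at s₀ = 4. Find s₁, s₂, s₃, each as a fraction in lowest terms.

h'(s) = 2s.
h(4) = −1, h'(4) = 8, so s₁ = 4 − (−1)/8 = 33/8.
h(33/8) = 1/64, h'(33/8) = 33/4, so s₂ = (33/8) − (1/64)/(33/4) = 2177/528.
h(2177/528) = 1/278784, h'(2177/528) = 2177/264, so s₃ = (2177/528) − (1/278784)/(2177/264) = 9478657/2298912.

s₁ = 33/8, s₂ = 2177/528, s₃ = 9478657/2298912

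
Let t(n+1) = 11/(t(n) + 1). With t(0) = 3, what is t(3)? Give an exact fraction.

165/59

t(1) = 11/(3 + 1) = 11/4.
t(2) = 11/(11/4 + 1) = 44/15.
t(3) = 11/(44/15 + 1) = 165/59.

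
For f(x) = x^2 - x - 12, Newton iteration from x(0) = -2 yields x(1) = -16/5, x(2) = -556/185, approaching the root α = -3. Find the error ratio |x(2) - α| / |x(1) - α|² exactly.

x(1) - α = -16/5 - (-3) = -16/5 + 3 = -1/5, so |x(1) - α| = 1/5.
x(2) - α = -556/185 - (-3) = -556/185 + 3 = -1/185, so |x(2) - α| = 1/185.
|x(1) - α|² = 1/25.
Ratio = (1/185) / (1/25) = 5/37.

5/37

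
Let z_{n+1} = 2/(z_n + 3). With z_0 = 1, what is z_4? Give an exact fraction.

50/89

z_1 = 2/(1 + 3) = 1/2.
z_2 = 2/(1/2 + 3) = 4/7.
z_3 = 2/(4/7 + 3) = 14/25.
z_4 = 2/(14/25 + 3) = 50/89.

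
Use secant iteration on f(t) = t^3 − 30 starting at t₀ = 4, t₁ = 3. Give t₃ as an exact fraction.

f(4) = 34, f(3) = −3. t₂ = 3 − (−3)·(3 − 4)/((−3) − 34) = 114/37.
f(3) = −3, f(114/37) = −38046/50653. t₃ = (114/37) − (−38046/50653)·((114/37) − 3)/((−38046/50653) − (−3)) = 39340/12657.

39340/12657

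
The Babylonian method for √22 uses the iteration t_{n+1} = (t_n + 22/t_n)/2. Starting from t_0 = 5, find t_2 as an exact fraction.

4409/940

t_1 = (5 + 22/5)/2 = 47/10.
t_2 = (47/10 + 22/(47/10))/2 = 4409/940.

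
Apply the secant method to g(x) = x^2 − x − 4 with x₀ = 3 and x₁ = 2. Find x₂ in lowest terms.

g(3) = 2, g(2) = −2. x₂ = 2 − (−2)·(2 − 3)/((−2) − 2) = 5/2.

5/2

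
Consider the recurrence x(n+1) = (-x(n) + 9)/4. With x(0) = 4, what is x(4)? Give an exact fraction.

463/256

x(1) = (-4 + 9)/4 = 5/4.
x(2) = (-(5/4) + 9)/4 = 31/16.
x(3) = (-(31/16) + 9)/4 = 113/64.
x(4) = (-(113/64) + 9)/4 = 463/256.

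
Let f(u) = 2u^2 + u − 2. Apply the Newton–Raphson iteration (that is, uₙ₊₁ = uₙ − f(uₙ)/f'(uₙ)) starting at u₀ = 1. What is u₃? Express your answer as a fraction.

35498/45465

f'(u) = 4u + 1.
f(1) = 1, f'(1) = 5, so u₁ = 1 − 1/5 = 4/5.
f(4/5) = 2/25, f'(4/5) = 21/5, so u₂ = (4/5) − (2/25)/(21/5) = 82/105.
f(82/105) = 8/11025, f'(82/105) = 433/105, so u₃ = (82/105) − (8/11025)/(433/105) = 35498/45465.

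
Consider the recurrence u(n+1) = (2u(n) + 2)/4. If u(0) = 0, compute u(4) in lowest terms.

u(1) = (2·0 + 2)/4 = 1/2.
u(2) = (2·(1/2) + 2)/4 = 3/4.
u(3) = (2·(3/4) + 2)/4 = 7/8.
u(4) = (2·(7/8) + 2)/4 = 15/16.

15/16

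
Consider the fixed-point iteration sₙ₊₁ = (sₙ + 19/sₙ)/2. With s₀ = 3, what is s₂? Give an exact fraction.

367/84

s₁ = (3 + 19/3)/2 = 14/3.
s₂ = (14/3 + 19/(14/3))/2 = 367/84.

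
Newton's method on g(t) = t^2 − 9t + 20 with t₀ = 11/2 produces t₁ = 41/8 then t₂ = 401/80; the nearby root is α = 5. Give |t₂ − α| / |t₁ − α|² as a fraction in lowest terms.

t₁ − α = 41/8 − 5 = 1/8, so |t₁ − α| = 1/8.
t₂ − α = 401/80 − 5 = 1/80, so |t₂ − α| = 1/80.
|t₁ − α|² = 1/64.
Ratio = (1/80) / (1/64) = 4/5.

4/5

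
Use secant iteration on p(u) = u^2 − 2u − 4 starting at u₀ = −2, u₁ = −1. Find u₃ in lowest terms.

p(−2) = 4, p(−1) = −1. u₂ = (−1) − (−1)·((−1) − (−2))/((−1) − 4) = −6/5.
p(−1) = −1, p(−6/5) = −4/25. u₃ = (−6/5) − (−4/25)·((−6/5) − (−1))/((−4/25) − (−1)) = −26/21.

−26/21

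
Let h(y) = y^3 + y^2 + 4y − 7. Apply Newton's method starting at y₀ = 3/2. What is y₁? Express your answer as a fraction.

h'(y) = 3y^2 + 2y + 4.
h(3/2) = 37/8, h'(3/2) = 55/4, so y₁ = (3/2) − (37/8)/(55/4) = 64/55.

64/55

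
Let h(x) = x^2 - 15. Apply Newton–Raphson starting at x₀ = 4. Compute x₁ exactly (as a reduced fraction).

h'(x) = 2x.
h(4) = 1, h'(4) = 8, so x₁ = 4 - 1/8 = 31/8.

31/8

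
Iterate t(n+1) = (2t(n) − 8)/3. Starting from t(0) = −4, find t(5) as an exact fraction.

t(1) = (2·(−4) − 8)/3 = −16/3.
t(2) = (2·(−16/3) − 8)/3 = −56/9.
t(3) = (2·(−56/9) − 8)/3 = −184/27.
t(4) = (2·(−184/27) − 8)/3 = −584/81.
t(5) = (2·(−584/81) − 8)/3 = −1816/243.

−1816/243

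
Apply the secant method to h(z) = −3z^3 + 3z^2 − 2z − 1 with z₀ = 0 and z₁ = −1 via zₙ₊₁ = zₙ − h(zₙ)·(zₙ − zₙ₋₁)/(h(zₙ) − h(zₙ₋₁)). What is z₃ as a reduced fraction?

−115/563

h(0) = −1, h(−1) = 7. z₂ = (−1) − 7·((−1) − 0)/(7 − (−1)) = −1/8.
h(−1) = 7, h(−1/8) = −357/512. z₃ = (−1/8) − (−357/512)·((−1/8) − (−1))/((−357/512) − 7) = −115/563.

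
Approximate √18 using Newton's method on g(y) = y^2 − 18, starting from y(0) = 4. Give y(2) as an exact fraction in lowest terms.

577/136

g'(y) = 2y.
g(4) = −2, g'(4) = 8, so y(1) = 4 − (−2)/8 = 17/4.
g(17/4) = 1/16, g'(17/4) = 17/2, so y(2) = (17/4) − (1/16)/(17/2) = 577/136.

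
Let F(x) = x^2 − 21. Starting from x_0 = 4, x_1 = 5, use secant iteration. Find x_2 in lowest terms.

F(4) = −5, F(5) = 4. x_2 = 5 − 4·(5 − 4)/(4 − (−5)) = 41/9.

41/9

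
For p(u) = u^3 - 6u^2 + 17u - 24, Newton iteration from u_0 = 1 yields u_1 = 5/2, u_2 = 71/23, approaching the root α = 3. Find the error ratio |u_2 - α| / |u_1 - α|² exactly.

u_1 - α = 5/2 - 3 = -1/2, so |u_1 - α| = 1/2.
u_2 - α = 71/23 - 3 = 2/23, so |u_2 - α| = 2/23.
|u_1 - α|² = 1/4.
Ratio = (2/23) / (1/4) = 8/23.

8/23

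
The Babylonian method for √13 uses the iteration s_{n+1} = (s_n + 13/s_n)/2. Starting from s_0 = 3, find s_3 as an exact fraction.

s_1 = (3 + 13/3)/2 = 11/3.
s_2 = (11/3 + 13/(11/3))/2 = 119/33.
s_3 = (119/33 + 13/(119/33))/2 = 14159/3927.

14159/3927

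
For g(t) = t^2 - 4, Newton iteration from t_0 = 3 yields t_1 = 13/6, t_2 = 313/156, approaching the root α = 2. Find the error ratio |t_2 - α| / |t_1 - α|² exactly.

t_1 - α = 13/6 - 2 = 1/6, so |t_1 - α| = 1/6.
t_2 - α = 313/156 - 2 = 1/156, so |t_2 - α| = 1/156.
|t_1 - α|² = 1/36.
Ratio = (1/156) / (1/36) = 3/13.

3/13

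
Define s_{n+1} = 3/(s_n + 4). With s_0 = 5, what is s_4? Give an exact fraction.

s_1 = 3/(5 + 4) = 1/3.
s_2 = 3/(1/3 + 4) = 9/13.
s_3 = 3/(9/13 + 4) = 39/61.
s_4 = 3/(39/61 + 4) = 183/283.

183/283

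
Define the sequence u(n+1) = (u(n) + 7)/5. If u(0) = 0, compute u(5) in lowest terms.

5467/3125

u(1) = (0 + 7)/5 = 7/5.
u(2) = ((7/5) + 7)/5 = 42/25.
u(3) = ((42/25) + 7)/5 = 217/125.
u(4) = ((217/125) + 7)/5 = 1092/625.
u(5) = ((1092/625) + 7)/5 = 5467/3125.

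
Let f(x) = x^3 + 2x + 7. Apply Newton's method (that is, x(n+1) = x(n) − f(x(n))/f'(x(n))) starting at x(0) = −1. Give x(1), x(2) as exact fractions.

x(1) = −9/5, x(2) = −2333/1465

f'(x) = 3x^2 + 2.
f(−1) = 4, f'(−1) = 5, so x(1) = (−1) − 4/5 = −9/5.
f(−9/5) = −304/125, f'(−9/5) = 293/25, so x(2) = (−9/5) − (−304/125)/(293/25) = −2333/1465.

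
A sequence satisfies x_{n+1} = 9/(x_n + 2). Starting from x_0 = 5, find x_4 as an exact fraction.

x_1 = 9/(5 + 2) = 9/7.
x_2 = 9/(9/7 + 2) = 63/23.
x_3 = 9/(63/23 + 2) = 207/109.
x_4 = 9/(207/109 + 2) = 981/425.

981/425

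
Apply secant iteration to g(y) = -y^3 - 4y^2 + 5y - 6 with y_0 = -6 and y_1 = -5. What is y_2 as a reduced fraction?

-36/7

g(-6) = 36, g(-5) = -6. y_2 = (-5) - (-6)·((-5) - (-6))/((-6) - 36) = -36/7.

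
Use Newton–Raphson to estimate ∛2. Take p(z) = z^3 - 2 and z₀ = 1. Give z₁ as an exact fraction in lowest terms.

p'(z) = 3z^2.
p(1) = -1, p'(1) = 3, so z₁ = 1 - (-1)/3 = 4/3.

4/3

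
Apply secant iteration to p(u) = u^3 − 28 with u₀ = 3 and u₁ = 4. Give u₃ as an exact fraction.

12901/4252

p(3) = −1, p(4) = 36. u₂ = 4 − 36·(4 − 3)/(36 − (−1)) = 112/37.
p(4) = 36, p(112/37) = −13356/50653. u₃ = (112/37) − (−13356/50653)·((112/37) − 4)/((−13356/50653) − 36) = 12901/4252.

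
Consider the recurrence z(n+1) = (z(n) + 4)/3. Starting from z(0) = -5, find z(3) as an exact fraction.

47/27

z(1) = ((-5) + 4)/3 = -1/3.
z(2) = ((-1/3) + 4)/3 = 11/9.
z(3) = ((11/9) + 4)/3 = 47/27.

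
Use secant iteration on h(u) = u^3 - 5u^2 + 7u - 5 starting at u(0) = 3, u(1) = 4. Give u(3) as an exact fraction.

h(3) = -2, h(4) = 7. u(2) = 4 - 7·(4 - 3)/(7 - (-2)) = 29/9.
h(4) = 7, h(29/9) = -658/729. u(3) = (29/9) - (-658/729)·((29/9) - 4)/((-658/729) - 7) = 2725/823.

2725/823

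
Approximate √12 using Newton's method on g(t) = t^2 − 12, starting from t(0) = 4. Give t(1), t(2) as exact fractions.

g'(t) = 2t.
g(4) = 4, g'(4) = 8, so t(1) = 4 − 4/8 = 7/2.
g(7/2) = 1/4, g'(7/2) = 7, so t(2) = (7/2) − (1/4)/7 = 97/28.

t(1) = 7/2, t(2) = 97/28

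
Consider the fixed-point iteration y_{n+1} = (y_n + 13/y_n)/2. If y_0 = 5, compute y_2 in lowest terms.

343/95

y_1 = (5 + 13/5)/2 = 19/5.
y_2 = (19/5 + 13/(19/5))/2 = 343/95.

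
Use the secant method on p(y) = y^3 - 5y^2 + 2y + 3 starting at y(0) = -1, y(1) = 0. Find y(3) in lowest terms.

-192/257

p(-1) = -5, p(0) = 3. y(2) = 0 - 3·(0 - (-1))/(3 - (-5)) = -3/8.
p(0) = 3, p(-3/8) = 765/512. y(3) = (-3/8) - (765/512)·((-3/8) - 0)/((765/512) - 3) = -192/257.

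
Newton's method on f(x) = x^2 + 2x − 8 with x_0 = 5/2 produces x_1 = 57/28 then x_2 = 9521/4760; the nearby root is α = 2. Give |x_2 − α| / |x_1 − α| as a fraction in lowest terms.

1/170

x_1 − α = 57/28 − 2 = 1/28, so |x_1 − α| = 1/28.
x_2 − α = 9521/4760 − 2 = 1/4760, so |x_2 − α| = 1/4760.
Ratio = (1/4760) / (1/28) = 1/170.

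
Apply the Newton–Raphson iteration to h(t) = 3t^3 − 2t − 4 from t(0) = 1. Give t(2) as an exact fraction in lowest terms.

h'(t) = 9t^2 − 2.
h(1) = −3, h'(1) = 7, so t(1) = 1 − (−3)/7 = 10/7.
h(10/7) = 648/343, h'(10/7) = 802/49, so t(2) = (10/7) − (648/343)/(802/49) = 3686/2807.

3686/2807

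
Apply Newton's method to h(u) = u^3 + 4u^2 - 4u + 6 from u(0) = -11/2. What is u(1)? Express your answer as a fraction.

-871/171

h'(u) = 3u^2 + 8u - 4.
h(-11/2) = -139/8, h'(-11/2) = 171/4, so u(1) = (-11/2) - (-139/8)/(171/4) = -871/171.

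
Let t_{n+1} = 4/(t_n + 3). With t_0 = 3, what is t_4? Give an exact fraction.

180/179

t_1 = 4/(3 + 3) = 2/3.
t_2 = 4/(2/3 + 3) = 12/11.
t_3 = 4/(12/11 + 3) = 44/45.
t_4 = 4/(44/45 + 3) = 180/179.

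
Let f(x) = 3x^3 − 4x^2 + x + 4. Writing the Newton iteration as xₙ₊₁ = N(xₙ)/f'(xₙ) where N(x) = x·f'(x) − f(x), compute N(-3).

f'(x) = 9x^2 − 8x + 1.
N(x) = x·f'(x) − f(x) = x·(9x^2 − 8x + 1) − (3x^3 − 4x^2 + x + 4) = 6x^3 − 4x^2 − 4.
N(-3) = −202.

−202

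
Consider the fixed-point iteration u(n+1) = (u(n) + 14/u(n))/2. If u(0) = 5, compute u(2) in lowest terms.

2921/780

u(1) = (5 + 14/5)/2 = 39/10.
u(2) = (39/10 + 14/(39/10))/2 = 2921/780.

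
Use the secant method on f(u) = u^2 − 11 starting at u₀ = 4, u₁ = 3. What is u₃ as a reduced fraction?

73/22

f(4) = 5, f(3) = −2. u₂ = 3 − (−2)·(3 − 4)/((−2) − 5) = 23/7.
f(3) = −2, f(23/7) = −10/49. u₃ = (23/7) − (−10/49)·((23/7) − 3)/((−10/49) − (−2)) = 73/22.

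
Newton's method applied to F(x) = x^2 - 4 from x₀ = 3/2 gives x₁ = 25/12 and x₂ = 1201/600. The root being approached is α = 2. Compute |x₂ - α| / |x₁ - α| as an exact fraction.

1/50

x₁ - α = 25/12 - 2 = 1/12, so |x₁ - α| = 1/12.
x₂ - α = 1201/600 - 2 = 1/600, so |x₂ - α| = 1/600.
Ratio = (1/600) / (1/12) = 1/50.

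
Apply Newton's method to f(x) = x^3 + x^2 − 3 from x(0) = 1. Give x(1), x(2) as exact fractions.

f'(x) = 3x^2 + 2x.
f(1) = −1, f'(1) = 5, so x(1) = 1 − (−1)/5 = 6/5.
f(6/5) = 21/125, f'(6/5) = 168/25, so x(2) = (6/5) − (21/125)/(168/25) = 47/40.

x(1) = 6/5, x(2) = 47/40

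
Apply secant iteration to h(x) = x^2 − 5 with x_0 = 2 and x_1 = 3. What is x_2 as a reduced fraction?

h(2) = −1, h(3) = 4. x_2 = 3 − 4·(3 − 2)/(4 − (−1)) = 11/5.

11/5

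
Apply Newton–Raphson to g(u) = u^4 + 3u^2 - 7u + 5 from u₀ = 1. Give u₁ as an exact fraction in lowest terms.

g'(u) = 4u^3 + 6u - 7.
g(1) = 2, g'(1) = 3, so u₁ = 1 - 2/3 = 1/3.

1/3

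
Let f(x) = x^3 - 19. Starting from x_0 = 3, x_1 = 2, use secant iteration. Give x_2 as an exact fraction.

49/19

f(3) = 8, f(2) = -11. x_2 = 2 - (-11)·(2 - 3)/((-11) - 8) = 49/19.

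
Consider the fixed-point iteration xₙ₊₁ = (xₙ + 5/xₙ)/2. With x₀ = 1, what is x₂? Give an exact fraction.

7/3

x₁ = (1 + 5/1)/2 = 3.
x₂ = (3 + 5/3)/2 = 7/3.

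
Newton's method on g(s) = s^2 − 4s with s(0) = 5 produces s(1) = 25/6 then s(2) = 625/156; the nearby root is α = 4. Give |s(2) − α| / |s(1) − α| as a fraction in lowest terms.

1/26

s(1) − α = 25/6 − 4 = 1/6, so |s(1) − α| = 1/6.
s(2) − α = 625/156 − 4 = 1/156, so |s(2) − α| = 1/156.
Ratio = (1/156) / (1/6) = 1/26.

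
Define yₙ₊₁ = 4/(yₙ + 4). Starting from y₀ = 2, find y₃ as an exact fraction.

y₁ = 4/(2 + 4) = 2/3.
y₂ = 4/(2/3 + 4) = 6/7.
y₃ = 4/(6/7 + 4) = 14/17.

14/17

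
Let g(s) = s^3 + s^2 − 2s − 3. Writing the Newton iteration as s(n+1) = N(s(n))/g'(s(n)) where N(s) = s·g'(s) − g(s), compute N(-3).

g'(s) = 3s^2 + 2s − 2.
N(s) = s·g'(s) − g(s) = s·(3s^2 + 2s − 2) − (s^3 + s^2 − 2s − 3) = 2s^3 + s^2 + 3.
N(-3) = −42.

−42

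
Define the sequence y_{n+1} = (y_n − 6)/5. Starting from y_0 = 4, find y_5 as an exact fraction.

−4682/3125

y_1 = (4 − 6)/5 = −2/5.
y_2 = ((−2/5) − 6)/5 = −32/25.
y_3 = ((−32/25) − 6)/5 = −182/125.
y_4 = ((−182/125) − 6)/5 = −932/625.
y_5 = ((−932/625) − 6)/5 = −4682/3125.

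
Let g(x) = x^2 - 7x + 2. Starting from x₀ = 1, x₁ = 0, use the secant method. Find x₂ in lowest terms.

g(1) = -4, g(0) = 2. x₂ = 0 - 2·(0 - 1)/(2 - (-4)) = 1/3.

1/3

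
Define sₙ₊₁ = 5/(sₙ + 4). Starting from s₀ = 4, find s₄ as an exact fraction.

s₁ = 5/(4 + 4) = 5/8.
s₂ = 5/(5/8 + 4) = 40/37.
s₃ = 5/(40/37 + 4) = 185/188.
s₄ = 5/(185/188 + 4) = 940/937.

940/937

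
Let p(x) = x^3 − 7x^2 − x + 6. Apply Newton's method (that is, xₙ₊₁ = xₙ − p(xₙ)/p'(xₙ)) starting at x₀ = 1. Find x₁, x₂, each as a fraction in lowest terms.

p'(x) = 3x^2 − 14x − 1.
p(1) = −1, p'(1) = −12, so x₁ = 1 − (−1)/(−12) = 11/12.
p(11/12) = −49/1728, p'(11/12) = −181/16, so x₂ = (11/12) − (−49/1728)/(−181/16) = 8935/9774.

x₁ = 11/12, x₂ = 8935/9774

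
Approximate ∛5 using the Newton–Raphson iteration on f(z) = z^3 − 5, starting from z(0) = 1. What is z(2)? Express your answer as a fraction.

f'(z) = 3z^2.
f(1) = −4, f'(1) = 3, so z(1) = 1 − (−4)/3 = 7/3.
f(7/3) = 208/27, f'(7/3) = 49/3, so z(2) = (7/3) − (208/27)/(49/3) = 821/441.

821/441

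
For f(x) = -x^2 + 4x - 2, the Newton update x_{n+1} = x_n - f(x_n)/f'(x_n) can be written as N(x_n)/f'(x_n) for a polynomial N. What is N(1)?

f'(x) = -2x + 4.
N(x) = x·f'(x) - f(x) = x·(-2x + 4) - (-x^2 + 4x - 2) = -x^2 + 2.
N(1) = 1.

1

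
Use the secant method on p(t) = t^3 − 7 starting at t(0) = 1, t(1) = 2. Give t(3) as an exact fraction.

p(1) = −6, p(2) = 1. t(2) = 2 − 1·(2 − 1)/(1 − (−6)) = 13/7.
p(2) = 1, p(13/7) = −204/343. t(3) = (13/7) − (−204/343)·((13/7) − 2)/((−204/343) − 1) = 1045/547.

1045/547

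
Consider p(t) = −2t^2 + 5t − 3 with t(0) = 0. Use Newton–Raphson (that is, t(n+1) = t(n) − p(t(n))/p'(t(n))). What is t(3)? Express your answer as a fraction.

6177/6305

p'(t) = −4t + 5.
p(0) = −3, p'(0) = 5, so t(1) = 0 − (−3)/5 = 3/5.
p(3/5) = −18/25, p'(3/5) = 13/5, so t(2) = (3/5) − (−18/25)/(13/5) = 57/65.
p(57/65) = −648/4225, p'(57/65) = 97/65, so t(3) = (57/65) − (−648/4225)/(97/65) = 6177/6305.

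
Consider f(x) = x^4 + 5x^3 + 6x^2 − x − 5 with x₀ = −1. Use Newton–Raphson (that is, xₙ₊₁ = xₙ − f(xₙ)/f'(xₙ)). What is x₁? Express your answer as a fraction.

f'(x) = 4x^3 + 15x^2 + 12x − 1.
f(−1) = −2, f'(−1) = −2, so x₁ = (−1) − (−2)/(−2) = −2.

−2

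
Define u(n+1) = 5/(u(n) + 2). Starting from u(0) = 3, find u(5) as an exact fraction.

185/129

u(1) = 5/(3 + 2) = 1.
u(2) = 5/(1 + 2) = 5/3.
u(3) = 5/(5/3 + 2) = 15/11.
u(4) = 5/(15/11 + 2) = 55/37.
u(5) = 5/(55/37 + 2) = 185/129.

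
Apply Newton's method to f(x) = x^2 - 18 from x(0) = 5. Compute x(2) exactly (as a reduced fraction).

3649/860

f'(x) = 2x.
f(5) = 7, f'(5) = 10, so x(1) = 5 - 7/10 = 43/10.
f(43/10) = 49/100, f'(43/10) = 43/5, so x(2) = (43/10) - (49/100)/(43/5) = 3649/860.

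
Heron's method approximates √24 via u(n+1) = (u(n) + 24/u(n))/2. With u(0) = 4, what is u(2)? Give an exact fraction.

u(1) = (4 + 24/4)/2 = 5.
u(2) = (5 + 24/5)/2 = 49/10.

49/10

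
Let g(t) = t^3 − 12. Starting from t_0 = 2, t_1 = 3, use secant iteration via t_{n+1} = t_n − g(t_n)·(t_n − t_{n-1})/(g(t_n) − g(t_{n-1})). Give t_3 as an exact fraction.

5602/2469

g(2) = −4, g(3) = 15. t_2 = 3 − 15·(3 − 2)/(15 − (−4)) = 42/19.
g(3) = 15, g(42/19) = −8220/6859. t_3 = (42/19) − (−8220/6859)·((42/19) − 3)/((−8220/6859) − 15) = 5602/2469.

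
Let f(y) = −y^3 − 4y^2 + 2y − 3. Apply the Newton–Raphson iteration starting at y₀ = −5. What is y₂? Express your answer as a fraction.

f'(y) = −3y^2 − 8y + 2.
f(−5) = 12, f'(−5) = −33, so y₁ = (−5) − 12/(−33) = −51/11.
f(−51/11) = 1872/1331, f'(−51/11) = −3073/121, so y₂ = (−51/11) − (1872/1331)/(−3073/121) = −154851/33803.

−154851/33803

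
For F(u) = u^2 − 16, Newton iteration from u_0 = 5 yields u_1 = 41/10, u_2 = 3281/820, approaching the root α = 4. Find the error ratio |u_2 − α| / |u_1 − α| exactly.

u_1 − α = 41/10 − 4 = 1/10, so |u_1 − α| = 1/10.
u_2 − α = 3281/820 − 4 = 1/820, so |u_2 − α| = 1/820.
Ratio = (1/820) / (1/10) = 1/82.

1/82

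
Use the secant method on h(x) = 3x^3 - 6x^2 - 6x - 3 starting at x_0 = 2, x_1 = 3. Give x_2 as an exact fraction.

h(2) = -15, h(3) = 6. x_2 = 3 - 6·(3 - 2)/(6 - (-15)) = 19/7.

19/7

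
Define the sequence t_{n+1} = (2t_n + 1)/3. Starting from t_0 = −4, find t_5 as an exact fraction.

t_1 = (2·(−4) + 1)/3 = −7/3.
t_2 = (2·(−7/3) + 1)/3 = −11/9.
t_3 = (2·(−11/9) + 1)/3 = −13/27.
t_4 = (2·(−13/27) + 1)/3 = 1/81.
t_5 = (2·(1/81) + 1)/3 = 83/243.

83/243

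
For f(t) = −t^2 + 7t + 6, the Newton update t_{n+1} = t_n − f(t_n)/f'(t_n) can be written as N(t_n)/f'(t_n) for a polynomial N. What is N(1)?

f'(t) = −2t + 7.
N(t) = t·f'(t) − f(t) = t·(−2t + 7) − (−t^2 + 7t + 6) = −t^2 − 6.
N(1) = −7.

−7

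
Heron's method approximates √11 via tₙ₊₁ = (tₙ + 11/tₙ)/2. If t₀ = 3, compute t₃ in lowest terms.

t₁ = (3 + 11/3)/2 = 10/3.
t₂ = (10/3 + 11/(10/3))/2 = 199/60.
t₃ = (199/60 + 11/(199/60))/2 = 79201/23880.

79201/23880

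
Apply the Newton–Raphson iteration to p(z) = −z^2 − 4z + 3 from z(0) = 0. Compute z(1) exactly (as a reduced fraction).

p'(z) = −2z − 4.
p(0) = 3, p'(0) = −4, so z(1) = 0 − 3/(−4) = 3/4.

3/4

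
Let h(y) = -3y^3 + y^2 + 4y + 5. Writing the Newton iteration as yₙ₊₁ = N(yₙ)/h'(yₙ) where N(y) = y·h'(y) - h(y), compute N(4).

h'(y) = -9y^2 + 2y + 4.
N(y) = y·h'(y) - h(y) = y·(-9y^2 + 2y + 4) - (-3y^3 + y^2 + 4y + 5) = -6y^3 + y^2 - 5.
N(4) = -373.

-373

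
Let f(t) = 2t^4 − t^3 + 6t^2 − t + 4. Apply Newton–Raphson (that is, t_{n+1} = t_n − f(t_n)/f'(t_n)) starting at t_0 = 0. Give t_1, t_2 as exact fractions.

t_1 = 4, t_2 = 1500/511

f'(t) = 8t^3 − 3t^2 + 12t − 1.
f(0) = 4, f'(0) = −1, so t_1 = 0 − 4/(−1) = 4.
f(4) = 544, f'(4) = 511, so t_2 = 4 − 544/511 = 1500/511.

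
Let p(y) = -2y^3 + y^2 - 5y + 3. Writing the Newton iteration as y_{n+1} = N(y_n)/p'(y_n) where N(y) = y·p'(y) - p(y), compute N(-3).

p'(y) = -6y^2 + 2y - 5.
N(y) = y·p'(y) - p(y) = y·(-6y^2 + 2y - 5) - (-2y^3 + y^2 - 5y + 3) = -4y^3 + y^2 - 3.
N(-3) = 114.

114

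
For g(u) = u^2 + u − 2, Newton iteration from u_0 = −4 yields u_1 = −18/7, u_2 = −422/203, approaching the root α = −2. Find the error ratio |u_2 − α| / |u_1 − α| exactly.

u_1 − α = −18/7 − (−2) = −18/7 + 2 = −4/7, so |u_1 − α| = 4/7.
u_2 − α = −422/203 − (−2) = −422/203 + 2 = −16/203, so |u_2 − α| = 16/203.
Ratio = (16/203) / (4/7) = 4/29.

4/29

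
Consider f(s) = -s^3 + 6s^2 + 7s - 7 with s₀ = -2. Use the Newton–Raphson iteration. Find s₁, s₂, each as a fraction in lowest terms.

f'(s) = -3s^2 + 12s + 7.
f(-2) = 11, f'(-2) = -29, so s₁ = (-2) - 11/(-29) = -47/29.
f(-47/29) = 40777/24389, f'(-47/29) = -17096/841, so s₂ = (-47/29) - (40777/24389)/(-17096/841) = -762735/495784.

s₁ = -47/29, s₂ = -762735/495784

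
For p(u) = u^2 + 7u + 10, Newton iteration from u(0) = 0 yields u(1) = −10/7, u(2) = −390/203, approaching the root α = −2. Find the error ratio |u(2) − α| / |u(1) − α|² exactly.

7/29

u(1) − α = −10/7 − (−2) = −10/7 + 2 = 4/7, so |u(1) − α| = 4/7.
u(2) − α = −390/203 − (−2) = −390/203 + 2 = 16/203, so |u(2) − α| = 16/203.
|u(1) − α|² = 16/49.
Ratio = (16/203) / (16/49) = 7/29.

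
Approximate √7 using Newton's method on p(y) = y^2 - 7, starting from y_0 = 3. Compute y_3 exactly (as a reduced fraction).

p'(y) = 2y.
p(3) = 2, p'(3) = 6, so y_1 = 3 - 2/6 = 8/3.
p(8/3) = 1/9, p'(8/3) = 16/3, so y_2 = (8/3) - (1/9)/(16/3) = 127/48.
p(127/48) = 1/2304, p'(127/48) = 127/24, so y_3 = (127/48) - (1/2304)/(127/24) = 32257/12192.

32257/12192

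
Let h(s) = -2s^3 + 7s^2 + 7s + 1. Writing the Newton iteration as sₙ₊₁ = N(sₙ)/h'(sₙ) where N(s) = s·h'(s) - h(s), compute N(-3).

170

h'(s) = -6s^2 + 14s + 7.
N(s) = s·h'(s) - h(s) = s·(-6s^2 + 14s + 7) - (-2s^3 + 7s^2 + 7s + 1) = -4s^3 + 7s^2 - 1.
N(-3) = 170.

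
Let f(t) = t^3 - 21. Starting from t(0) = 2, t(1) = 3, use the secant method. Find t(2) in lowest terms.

51/19

f(2) = -13, f(3) = 6. t(2) = 3 - 6·(3 - 2)/(6 - (-13)) = 51/19.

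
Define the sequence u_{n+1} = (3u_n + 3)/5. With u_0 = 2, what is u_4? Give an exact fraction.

978/625

u_1 = (3·2 + 3)/5 = 9/5.
u_2 = (3·(9/5) + 3)/5 = 42/25.
u_3 = (3·(42/25) + 3)/5 = 201/125.
u_4 = (3·(201/125) + 3)/5 = 978/625.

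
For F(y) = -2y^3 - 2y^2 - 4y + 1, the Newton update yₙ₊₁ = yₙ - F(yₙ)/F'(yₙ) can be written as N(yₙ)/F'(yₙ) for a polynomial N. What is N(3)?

F'(y) = -6y^2 - 4y - 4.
N(y) = y·F'(y) - F(y) = y·(-6y^2 - 4y - 4) - (-2y^3 - 2y^2 - 4y + 1) = -4y^3 - 2y^2 - 1.
N(3) = -127.

-127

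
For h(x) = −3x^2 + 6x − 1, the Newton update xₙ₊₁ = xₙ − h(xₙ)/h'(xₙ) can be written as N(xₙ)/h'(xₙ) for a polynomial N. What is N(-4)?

h'(x) = −6x + 6.
N(x) = x·h'(x) − h(x) = x·(−6x + 6) − (−3x^2 + 6x − 1) = −3x^2 + 1.
N(-4) = −47.

−47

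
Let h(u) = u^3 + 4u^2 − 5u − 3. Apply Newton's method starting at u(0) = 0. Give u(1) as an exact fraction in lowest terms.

−3/5

h'(u) = 3u^2 + 8u − 5.
h(0) = −3, h'(0) = −5, so u(1) = 0 − (−3)/(−5) = −3/5.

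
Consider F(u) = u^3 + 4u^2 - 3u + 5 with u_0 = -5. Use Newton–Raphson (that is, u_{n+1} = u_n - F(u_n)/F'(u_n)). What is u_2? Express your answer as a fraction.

-2268195/469168

F'(u) = 3u^2 + 8u - 3.
F(-5) = -5, F'(-5) = 32, so u_1 = (-5) - (-5)/32 = -155/32.
F(-155/32) = -8675/32768, F'(-155/32) = 29323/1024, so u_2 = (-155/32) - (-8675/32768)/(29323/1024) = -2268195/469168.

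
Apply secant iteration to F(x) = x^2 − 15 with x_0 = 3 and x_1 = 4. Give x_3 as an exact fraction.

F(3) = −6, F(4) = 1. x_2 = 4 − 1·(4 − 3)/(1 − (−6)) = 27/7.
F(4) = 1, F(27/7) = −6/49. x_3 = (27/7) − (−6/49)·((27/7) − 4)/((−6/49) − 1) = 213/55.

213/55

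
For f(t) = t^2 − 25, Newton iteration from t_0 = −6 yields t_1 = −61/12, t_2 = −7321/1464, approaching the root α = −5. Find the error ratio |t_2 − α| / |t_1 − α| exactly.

t_1 − α = −61/12 − (−5) = −61/12 + 5 = −1/12, so |t_1 − α| = 1/12.
t_2 − α = −7321/1464 − (−5) = −7321/1464 + 5 = −1/1464, so |t_2 − α| = 1/1464.
Ratio = (1/1464) / (1/12) = 1/122.

1/122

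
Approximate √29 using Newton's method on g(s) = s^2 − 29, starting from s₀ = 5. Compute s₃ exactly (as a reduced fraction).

g'(s) = 2s.
g(5) = −4, g'(5) = 10, so s₁ = 5 − (−4)/10 = 27/5.
g(27/5) = 4/25, g'(27/5) = 54/5, so s₂ = (27/5) − (4/25)/(54/5) = 727/135.
g(727/135) = 4/18225, g'(727/135) = 1454/135, so s₃ = (727/135) − (4/18225)/(1454/135) = 528527/98145.

528527/98145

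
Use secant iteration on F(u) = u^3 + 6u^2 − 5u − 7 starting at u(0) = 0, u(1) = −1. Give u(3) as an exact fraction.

F(0) = −7, F(−1) = 3. u(2) = (−1) − 3·((−1) − 0)/(3 − (−7)) = −7/10.
F(−1) = 3, F(−7/10) = −903/1000. u(3) = (−7/10) − (−903/1000)·((−7/10) − (−1))/((−903/1000) − 3) = −1001/1301.

−1001/1301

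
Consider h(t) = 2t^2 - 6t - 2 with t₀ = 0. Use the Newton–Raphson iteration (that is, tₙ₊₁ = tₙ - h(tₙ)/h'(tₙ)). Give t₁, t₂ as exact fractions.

t₁ = -1/3, t₂ = -10/33

h'(t) = 4t - 6.
h(0) = -2, h'(0) = -6, so t₁ = 0 - (-2)/(-6) = -1/3.
h(-1/3) = 2/9, h'(-1/3) = -22/3, so t₂ = (-1/3) - (2/9)/(-22/3) = -10/33.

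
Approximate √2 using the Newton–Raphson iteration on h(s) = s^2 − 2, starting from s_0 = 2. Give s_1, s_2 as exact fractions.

h'(s) = 2s.
h(2) = 2, h'(2) = 4, so s_1 = 2 − 2/4 = 3/2.
h(3/2) = 1/4, h'(3/2) = 3, so s_2 = (3/2) − (1/4)/3 = 17/12.

s_1 = 3/2, s_2 = 17/12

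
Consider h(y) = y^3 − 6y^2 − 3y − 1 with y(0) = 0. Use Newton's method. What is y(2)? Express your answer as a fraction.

h'(y) = 3y^2 − 12y − 3.
h(0) = −1, h'(0) = −3, so y(1) = 0 − (−1)/(−3) = −1/3.
h(−1/3) = −19/27, h'(−1/3) = 4/3, so y(2) = (−1/3) − (−19/27)/(4/3) = 7/36.

7/36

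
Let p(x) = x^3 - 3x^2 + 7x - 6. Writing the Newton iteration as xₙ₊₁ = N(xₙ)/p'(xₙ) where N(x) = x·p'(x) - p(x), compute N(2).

10

p'(x) = 3x^2 - 6x + 7.
N(x) = x·p'(x) - p(x) = x·(3x^2 - 6x + 7) - (x^3 - 3x^2 + 7x - 6) = 2x^3 - 3x^2 + 6.
N(2) = 10.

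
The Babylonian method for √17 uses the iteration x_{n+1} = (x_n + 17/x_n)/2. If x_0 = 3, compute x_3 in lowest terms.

25889/6279

x_1 = (3 + 17/3)/2 = 13/3.
x_2 = (13/3 + 17/(13/3))/2 = 161/39.
x_3 = (161/39 + 17/(161/39))/2 = 25889/6279.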